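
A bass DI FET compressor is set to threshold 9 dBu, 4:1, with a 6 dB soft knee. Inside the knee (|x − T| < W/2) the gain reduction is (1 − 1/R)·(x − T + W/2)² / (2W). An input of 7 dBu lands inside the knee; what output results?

x − T + W/2 = 7 − 9 + 3 = 1.
GR = (1 − 1/4) × 1² / 12 = 0.75 × 1 / 12 = 0.0625 dB.
Output = 7 − 0.0625 = 6.9375 dBu.

6.9375 dBu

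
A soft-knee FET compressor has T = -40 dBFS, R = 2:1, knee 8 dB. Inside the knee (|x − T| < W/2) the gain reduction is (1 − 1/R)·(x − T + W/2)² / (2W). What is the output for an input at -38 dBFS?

x − T + W/2 = -38 − (-40) + 4 = 6.
GR = (1 − 1/2) × 6² / 16 = 0.5 × 36 / 16 = 1.125 dB.
Output = -38 − 1.125 = -39.125 dBFS.

-39.125 dBFS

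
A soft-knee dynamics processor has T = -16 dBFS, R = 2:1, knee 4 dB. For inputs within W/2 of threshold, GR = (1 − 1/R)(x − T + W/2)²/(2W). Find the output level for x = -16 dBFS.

-16.25 dBFS

x − T + W/2 = -16 − (-16) + 2 = 2.
GR = (1 − 1/2) × 2² / 8 = 0.5 × 4 / 8 = 0.25 dB.
Output = -16 − 0.25 = -16.25 dBFS.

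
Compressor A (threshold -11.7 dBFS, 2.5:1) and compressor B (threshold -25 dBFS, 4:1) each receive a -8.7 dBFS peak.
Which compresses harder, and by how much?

B, by 10.425 dB

A: GR = 3 − 3/2.5 = 1.8 dB.
B: GR = 16.3 − 16.3/4 = 12.225 dB.
Difference: 10.425 dB in favour of B.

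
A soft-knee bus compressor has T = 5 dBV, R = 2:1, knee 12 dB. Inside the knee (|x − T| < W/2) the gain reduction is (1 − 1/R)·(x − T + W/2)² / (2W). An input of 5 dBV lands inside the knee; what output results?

x − T + W/2 = 5 − 5 + 6 = 6.
GR = (1 − 1/2) × 6² / 24 = 0.5 × 36 / 24 = 0.75 dB.
Output = 5 − 0.75 = 4.25 dBV.

4.25 dBV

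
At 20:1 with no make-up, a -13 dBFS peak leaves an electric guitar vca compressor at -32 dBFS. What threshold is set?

Let T be the threshold. Output overshoot = (input overshoot)/R, so -32 − T = (-13 − T)/20.
20·(-32 − T) = -13 − T → 19·T = -640 − (-13) = -627.
T = -627/19 = -33 dBFS.

-33 dBFS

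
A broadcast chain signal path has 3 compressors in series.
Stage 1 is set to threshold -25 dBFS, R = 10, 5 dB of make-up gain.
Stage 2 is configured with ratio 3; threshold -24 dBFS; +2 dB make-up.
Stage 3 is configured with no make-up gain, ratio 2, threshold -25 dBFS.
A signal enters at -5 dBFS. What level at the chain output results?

Stage 1: -5 dBFS is 20 dB over -25 dBFS; at 10:1 that becomes 2 dB over, giving -23 dBFS; +5 dB make-up → -18 dBFS.
Stage 2: overshoot 6 dB → 6/3 = 2 dB → -22 dBFS; +2 dB make-up → -20 dBFS.
Stage 3: 5 dB above -25 dBFS, reduced 2:1 to 2.5 dB above → -22.5 dBFS.

-22.5 dBFS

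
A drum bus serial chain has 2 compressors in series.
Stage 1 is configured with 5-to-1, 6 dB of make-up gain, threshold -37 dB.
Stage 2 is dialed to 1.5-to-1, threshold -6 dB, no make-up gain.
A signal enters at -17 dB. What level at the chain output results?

Stage 1: 20 dB above -37 dB, reduced 5:1 to 4 dB above → -33 dB; +6 dB make-up → -27 dB.
Stage 2: -27 dB ≤ -6 dB, so stage 2 doesn't engage; output -27 dB.

-27 dB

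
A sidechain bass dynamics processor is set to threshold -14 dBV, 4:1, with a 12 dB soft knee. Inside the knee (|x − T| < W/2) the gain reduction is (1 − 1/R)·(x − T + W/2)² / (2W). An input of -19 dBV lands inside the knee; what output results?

-19.03125 dBV

x − T + W/2 = -19 − (-14) + 6 = 1.
GR = (1 − 1/4) × 1² / 24 = 0.75 × 1 / 24 = 0.03125 dB.
Output = -19 − 0.03125 = -19.03125 dBV.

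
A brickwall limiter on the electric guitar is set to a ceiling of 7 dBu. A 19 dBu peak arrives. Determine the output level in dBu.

At ∞:1, everything above 7 dBu is held at the ceiling.

7 dBu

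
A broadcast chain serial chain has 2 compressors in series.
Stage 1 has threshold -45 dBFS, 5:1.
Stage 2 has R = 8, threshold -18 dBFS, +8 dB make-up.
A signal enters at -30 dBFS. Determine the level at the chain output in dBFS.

-34 dBFS

Stage 1: 15 dB above -45 dBFS, reduced 5:1 to 3 dB above → -42 dBFS.
Stage 2: -42 dBFS is at or below the -18 dBFS threshold — no compression; make-up brings it to -34 dBFS.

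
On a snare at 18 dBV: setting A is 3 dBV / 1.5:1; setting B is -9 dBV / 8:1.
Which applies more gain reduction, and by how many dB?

B, by 18.625 dB

A: GR = 15 − 15/1.5 = 5 dB.
B: GR = 27 − 27/8 = 23.625 dB.
B reduces 18.625 dB more.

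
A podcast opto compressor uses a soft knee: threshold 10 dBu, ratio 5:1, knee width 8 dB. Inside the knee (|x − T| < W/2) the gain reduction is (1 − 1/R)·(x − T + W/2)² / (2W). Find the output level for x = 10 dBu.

x − T + W/2 = 10 − 10 + 4 = 4.
GR = (1 − 1/5) × 4² / 16 = 0.8 × 16 / 16 = 0.8 dB.
Output = 10 − 0.8 = 9.2 dBu.

9.2 dBu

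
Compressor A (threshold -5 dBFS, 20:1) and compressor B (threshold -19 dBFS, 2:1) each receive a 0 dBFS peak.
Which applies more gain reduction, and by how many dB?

A: overshoot 5 dB → output overshoot 0.25 dB → GR 4.75 dB.
B: overshoot 19 dB → output overshoot 9.5 dB → GR 9.5 dB.
B applies 4.75 dB more gain reduction.

B, by 4.75 dB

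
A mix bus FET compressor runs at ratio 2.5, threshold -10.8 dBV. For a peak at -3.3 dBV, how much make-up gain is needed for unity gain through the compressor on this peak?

Overshoot 7.5 dB → 7.5/2.5 = 3 dB after compression, so the compressed level is -10.8 + 3 = -7.8 dBV.
Make-up = target − compressed = -3.3 − (-7.8) = 4.5 dB.

4.5 dB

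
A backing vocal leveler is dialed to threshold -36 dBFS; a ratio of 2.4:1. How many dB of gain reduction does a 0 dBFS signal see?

21 dB

Overshoot = 0 − (-36) = 36 dB.
After 2.4:1 compression the overshoot becomes 36/2.4 = 15 dB.
GR = overshoot in − overshoot out = 36 − 15 = 21 dB.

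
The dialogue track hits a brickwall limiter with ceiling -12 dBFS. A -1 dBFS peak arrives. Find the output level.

-12 dBFS

The limiter clamps the peak to its -12 dBFS ceiling.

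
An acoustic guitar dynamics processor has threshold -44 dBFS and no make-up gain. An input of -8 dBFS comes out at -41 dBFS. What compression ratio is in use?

12:1

Input overshoot = -8 − (-44) = 36 dB; output overshoot = -41 − (-44) = 3 dB.
Ratio = 36 / 3 = 12.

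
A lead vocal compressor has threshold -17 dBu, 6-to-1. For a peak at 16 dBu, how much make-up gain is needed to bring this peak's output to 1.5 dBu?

13 dB

The peak compresses to -17 + 33/6 = -11.5 dBu.
To reach 1.5 dBu requires 1.5 − (-11.5) = 13 dB of make-up.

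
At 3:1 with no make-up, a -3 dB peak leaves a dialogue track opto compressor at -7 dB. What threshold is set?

-9 dB

Gain reduction = -3 − (-7) = 4 dB; output overshoot = GR / (R − 1) = 4 / 2 = 2 dB.
Threshold = output − output overshoot = -7 − 2 = -9 dB.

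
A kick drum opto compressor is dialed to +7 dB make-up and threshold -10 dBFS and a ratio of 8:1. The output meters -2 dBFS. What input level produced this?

-2 dBFS

Stripping the +7 dB make-up gives -9 dBFS at the gain stage.
The compressed level sits -9 − (-10) = 1 dB over threshold.
Before 8:1 compression the overshoot was 1 × 8 = 8 dB, so input = -10 + 8 = -2 dBFS.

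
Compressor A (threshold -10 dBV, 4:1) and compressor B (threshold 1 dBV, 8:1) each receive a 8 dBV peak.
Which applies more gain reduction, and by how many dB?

A, by 7.375 dB

A: overshoot 18 dB → output overshoot 4.5 dB → GR 13.5 dB.
B: overshoot 7 dB → output overshoot 0.875 dB → GR 6.125 dB.
A reduces 7.375 dB more.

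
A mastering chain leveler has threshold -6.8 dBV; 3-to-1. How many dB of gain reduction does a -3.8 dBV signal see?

Overshoot = -3.8 − (-6.8) = 3 dB.
After 3:1 compression the overshoot becomes 3/3 = 1 dB.
So the signal is attenuated by 3 − 1 = 2 dB.

2 dB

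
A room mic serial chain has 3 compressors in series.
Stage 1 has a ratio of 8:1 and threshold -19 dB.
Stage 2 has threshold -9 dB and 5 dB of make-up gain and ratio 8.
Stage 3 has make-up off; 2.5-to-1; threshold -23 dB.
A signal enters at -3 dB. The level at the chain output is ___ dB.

-18.6 dB

Stage 1: 16 dB above -19 dB, reduced 8:1 to 2 dB above → -17 dB.
Stage 2: below threshold (-17 ≤ -9); passes unchanged; make-up brings it to -12 dB.
Stage 3: overshoot 11 dB → 11/2.5 = 4.4 dB → -18.6 dB.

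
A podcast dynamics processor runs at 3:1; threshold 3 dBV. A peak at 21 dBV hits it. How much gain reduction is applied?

21 dBV exceeds the threshold by 18 dB.
A 3:1 ratio leaves 6 dB of that excess.
Gain reduction = 18 − 6 = 12 dB.

12 dB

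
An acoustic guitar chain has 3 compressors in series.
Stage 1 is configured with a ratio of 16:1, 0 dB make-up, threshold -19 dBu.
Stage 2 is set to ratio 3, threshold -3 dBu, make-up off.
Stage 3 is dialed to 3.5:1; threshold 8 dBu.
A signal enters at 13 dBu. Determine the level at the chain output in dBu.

Stage 1: 13 dBu is 32 dB over -19 dBu; at 16:1 that becomes 2 dB over, giving -17 dBu.
Stage 2: -17 dBu is at or below the -3 dBu threshold — no compression; output -17 dBu.
Stage 3: below threshold (-17 ≤ 8); passes unchanged; output -17 dBu.

-17 dBu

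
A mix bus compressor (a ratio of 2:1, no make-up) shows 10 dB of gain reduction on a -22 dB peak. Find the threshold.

Input is 20 dB above T (since output overshoot × R = input overshoot: (-32 − T)·2 = -22 − T gives T = -42 dB).
Check: -42 + (-22 − (-42))/2 = -42 + 10 = -32 dB. ✓

-42 dB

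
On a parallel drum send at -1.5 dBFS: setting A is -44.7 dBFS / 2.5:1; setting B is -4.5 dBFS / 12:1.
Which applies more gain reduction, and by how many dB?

A: GR = 43.2 − 43.2/2.5 = 25.92 dB.
B: GR = 3 − 3/12 = 2.75 dB.
Difference: 23.17 dB in favour of A.

A, by 23.17 dB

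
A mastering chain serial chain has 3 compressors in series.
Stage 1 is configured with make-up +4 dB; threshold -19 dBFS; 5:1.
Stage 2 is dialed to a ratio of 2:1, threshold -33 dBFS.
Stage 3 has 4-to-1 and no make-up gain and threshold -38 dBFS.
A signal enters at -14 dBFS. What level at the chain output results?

Stage 1: overshoot 5 dB → 5/5 = 1 dB → -18 dBFS; +4 dB make-up → -14 dBFS.
Stage 2: overshoot 19 dB → 19/2 = 9.5 dB → -23.5 dBFS.
Stage 3: 14.5 dB above -38 dBFS, reduced 4:1 to 3.625 dB above → -34.375 dBFS.

-34.375 dBFS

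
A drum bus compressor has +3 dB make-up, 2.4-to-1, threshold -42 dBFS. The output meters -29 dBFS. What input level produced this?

Stripping the +3 dB make-up gives -32 dBFS at the gain stage.
That's 10 dB above the -42 dBFS threshold.
Undo the ratio: input overshoot = 10 × 2.4 = 24 dB, giving input = -18 dBFS.

-18 dBFS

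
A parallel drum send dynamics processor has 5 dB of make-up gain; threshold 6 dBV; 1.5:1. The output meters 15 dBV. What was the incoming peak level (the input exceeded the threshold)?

Remove make-up: 15 − 5 = 10 dBV.
The compressed level sits 10 − 6 = 4 dB over threshold.
Before 1.5:1 compression the overshoot was 4 × 1.5 = 6 dB, so input = 6 + 6 = 12 dBV.

12 dBV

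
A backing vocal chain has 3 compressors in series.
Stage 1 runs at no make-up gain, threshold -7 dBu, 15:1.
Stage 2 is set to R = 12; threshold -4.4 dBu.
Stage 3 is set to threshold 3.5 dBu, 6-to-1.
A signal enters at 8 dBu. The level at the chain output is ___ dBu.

-6 dBu

Stage 1: 15 dB above -7 dBu, reduced 15:1 to 1 dB above → -6 dBu.
Stage 2: below threshold (-6 ≤ -4.4); passes unchanged; output -6 dBu.
Stage 3: -6 dBu ≤ 3.5 dBu, so stage 3 doesn't engage; output -6 dBu.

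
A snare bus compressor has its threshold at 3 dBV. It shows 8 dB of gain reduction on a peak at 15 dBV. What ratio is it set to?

Input overshoot = 15 − 3 = 12 dB.
Output overshoot = 12 − 8 = 4 dB.
Ratio = input overshoot / output overshoot = 12 / 4 = 3.

3:1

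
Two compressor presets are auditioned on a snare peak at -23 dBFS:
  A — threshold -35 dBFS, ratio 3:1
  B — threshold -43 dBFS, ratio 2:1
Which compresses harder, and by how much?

B, by 2 dB

A: GR = 12 − 12/3 = 8 dB.
B: GR = 20 − 20/2 = 10 dB.
B applies 2 dB more gain reduction.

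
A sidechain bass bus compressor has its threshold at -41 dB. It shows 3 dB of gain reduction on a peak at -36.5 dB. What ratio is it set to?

3:1

Input overshoot = -36.5 − (-41) = 4.5 dB.
Output overshoot = 4.5 − 3 = 1.5 dB.
Ratio = input overshoot / output overshoot = 4.5 / 1.5 = 3.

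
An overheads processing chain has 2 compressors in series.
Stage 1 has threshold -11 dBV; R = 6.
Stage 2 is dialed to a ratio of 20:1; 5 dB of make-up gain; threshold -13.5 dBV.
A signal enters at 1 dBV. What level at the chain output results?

-8.275 dBV

Stage 1: overshoot 12 dB → 12/6 = 2 dB → -9 dBV.
Stage 2: -9 dBV is 4.5 dB over -13.5 dBV; at 20:1 that becomes 0.225 dB over, giving -13.275 dBV; +5 dB make-up → -8.275 dBV.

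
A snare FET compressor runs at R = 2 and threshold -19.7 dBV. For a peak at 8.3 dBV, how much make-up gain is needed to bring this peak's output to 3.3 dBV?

Overshoot 28 dB → 28/2 = 14 dB after compression, so the compressed level is -19.7 + 14 = -5.7 dBV.
Make-up = target − compressed = 3.3 − (-5.7) = 9 dB.

9 dB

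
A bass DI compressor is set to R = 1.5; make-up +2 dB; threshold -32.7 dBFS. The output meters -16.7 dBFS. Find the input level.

-11.7 dBFS

Remove make-up: -16.7 − 2 = -18.7 dBFS.
Post-compression overshoot = -18.7 − (-32.7) = 14 dB.
Input overshoot = R × output overshoot = 21 dB → input = -32.7 + 21 = -11.7 dBFS.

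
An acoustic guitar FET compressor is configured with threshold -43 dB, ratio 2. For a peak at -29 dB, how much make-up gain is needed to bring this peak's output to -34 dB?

Overshoot 14 dB → 14/2 = 7 dB after compression, so the compressed level is -43 + 7 = -36 dB.
Make-up = target − compressed = -34 − (-36) = 2 dB.

2 dB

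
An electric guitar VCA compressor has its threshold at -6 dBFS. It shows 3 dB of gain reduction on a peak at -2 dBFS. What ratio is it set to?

Input overshoot = -2 − (-6) = 4 dB.
Output overshoot = 4 − 3 = 1 dB.
Ratio = input overshoot / output overshoot = 4 / 1 = 4.

4:1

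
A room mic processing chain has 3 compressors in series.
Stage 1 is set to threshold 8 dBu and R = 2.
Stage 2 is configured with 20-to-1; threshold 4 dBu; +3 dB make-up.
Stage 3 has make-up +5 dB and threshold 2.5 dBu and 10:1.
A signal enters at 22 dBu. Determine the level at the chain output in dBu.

Stage 1: overshoot 14 dB → 14/2 = 7 dB → 15 dBu.
Stage 2: overshoot 11 dB → 11/20 = 0.55 dB → 4.55 dBu; +3 dB make-up → 7.55 dBu.
Stage 3: 7.55 dBu is 5.05 dB over 2.5 dBu; at 10:1 that becomes 0.505 dB over, giving 3.005 dBu; +5 dB make-up → 8.005 dBu.

8.005 dBu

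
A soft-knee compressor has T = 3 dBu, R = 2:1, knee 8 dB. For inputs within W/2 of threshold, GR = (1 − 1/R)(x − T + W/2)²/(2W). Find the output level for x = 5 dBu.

3.875 dBu

x − T + W/2 = 5 − 3 + 4 = 6.
GR = (1 − 1/2) × 6² / 16 = 0.5 × 36 / 16 = 1.125 dB.
Output = 5 − 1.125 = 3.875 dBu.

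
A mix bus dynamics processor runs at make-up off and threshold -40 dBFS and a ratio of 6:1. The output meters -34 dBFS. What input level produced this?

-4 dBFS

That's 6 dB above the -40 dBFS threshold.
Before 6:1 compression the overshoot was 6 × 6 = 36 dB, so input = -40 + 36 = -4 dBFS.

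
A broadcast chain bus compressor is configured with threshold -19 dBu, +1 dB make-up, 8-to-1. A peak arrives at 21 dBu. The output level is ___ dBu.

-13 dBu

21 dBu sits 40 dB over threshold.
8:1 compression reduces that to 40/8 = 5 dB over.
That puts the output at -14 dBu; make-up adds 1 dB, giving -13 dBu.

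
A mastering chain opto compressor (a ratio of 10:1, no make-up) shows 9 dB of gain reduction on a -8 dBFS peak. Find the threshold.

Input is 10 dB above T (since output overshoot × R = input overshoot: (-17 − T)·10 = -8 − T gives T = -18 dBFS).
Check: -18 + (-8 − (-18))/10 = -18 + 1 = -17 dBFS. ✓

-18 dBFS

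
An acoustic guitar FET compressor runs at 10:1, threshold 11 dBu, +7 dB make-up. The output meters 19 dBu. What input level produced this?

Stripping the +7 dB make-up gives 12 dBu at the gain stage.
The compressed level sits 12 − 11 = 1 dB over threshold.
Input overshoot = R × output overshoot = 10 dB → input = 11 + 10 = 21 dBu.

21 dBu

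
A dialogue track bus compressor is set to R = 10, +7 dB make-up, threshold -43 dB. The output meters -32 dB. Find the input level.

-3 dB

Stripping the +7 dB make-up gives -39 dB at the gain stage.
Post-compression overshoot = -39 − (-43) = 4 dB.
Input overshoot = R × output overshoot = 40 dB → input = -43 + 40 = -3 dB.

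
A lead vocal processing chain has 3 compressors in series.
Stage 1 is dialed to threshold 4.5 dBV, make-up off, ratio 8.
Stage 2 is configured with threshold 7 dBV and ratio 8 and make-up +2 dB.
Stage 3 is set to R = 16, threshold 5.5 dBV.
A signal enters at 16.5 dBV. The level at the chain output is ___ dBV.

5.65625 dBV

Stage 1: 12 dB above 4.5 dBV, reduced 8:1 to 1.5 dB above → 6 dBV.
Stage 2: 6 dBV ≤ 7 dBV, so stage 2 doesn't engage; make-up brings it to 8 dBV.
Stage 3: 2.5 dB above 5.5 dBV, reduced 16:1 to 0.15625 dB above → 5.65625 dBV.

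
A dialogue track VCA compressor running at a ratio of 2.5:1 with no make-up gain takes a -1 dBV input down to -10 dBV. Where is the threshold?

Let T be the threshold. Output overshoot = (input overshoot)/R, so -10 − T = (-1 − T)/2.5.
2.5·(-10 − T) = -1 − T → 1.5·T = -25 − (-1) = -24.
T = -24/1.5 = -16 dBV.

-16 dBV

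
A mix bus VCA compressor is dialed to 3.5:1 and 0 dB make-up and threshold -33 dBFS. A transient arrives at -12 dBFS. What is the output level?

-27 dBFS

Overshoot: -12 − (-33) = 21 dB.
The 21 dB excess becomes 6 dB after 3.5:1 reduction.
So the level is -33 + 6 = -27 dBFS.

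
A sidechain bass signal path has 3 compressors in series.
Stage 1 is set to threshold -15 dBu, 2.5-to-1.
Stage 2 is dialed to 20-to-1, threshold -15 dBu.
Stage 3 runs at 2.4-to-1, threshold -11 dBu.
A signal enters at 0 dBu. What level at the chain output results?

Stage 1: overshoot 15 dB → 15/2.5 = 6 dB → -9 dBu.
Stage 2: overshoot 6 dB → 6/20 = 0.3 dB → -14.7 dBu.
Stage 3: -14.7 dBu ≤ -11 dBu, so stage 3 doesn't engage; output -14.7 dBu.

-14.7 dBu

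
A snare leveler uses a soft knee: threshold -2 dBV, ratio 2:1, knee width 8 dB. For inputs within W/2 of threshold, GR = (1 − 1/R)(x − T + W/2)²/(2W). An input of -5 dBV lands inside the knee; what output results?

x − T + W/2 = -5 − (-2) + 4 = 1.
GR = (1 − 1/2) × 1² / 16 = 0.5 × 1 / 16 = 0.03125 dB.
Output = -5 − 0.03125 = -5.03125 dBV.

-5.03125 dBV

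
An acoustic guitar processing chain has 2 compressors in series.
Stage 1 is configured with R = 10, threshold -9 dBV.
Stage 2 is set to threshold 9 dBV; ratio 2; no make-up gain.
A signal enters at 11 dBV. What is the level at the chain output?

Stage 1: 11 dBV is 20 dB over -9 dBV; at 10:1 that becomes 2 dB over, giving -7 dBV.
Stage 2: -7 dBV is at or below the 9 dBV threshold — no compression; output -7 dBV.

-7 dBV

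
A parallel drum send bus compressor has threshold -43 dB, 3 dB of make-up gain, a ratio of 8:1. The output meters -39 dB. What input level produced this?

Before make-up, the level was -39 − 3 = -42 dB.
Post-compression overshoot = -42 − (-43) = 1 dB.
Undo the ratio: input overshoot = 1 × 8 = 8 dB, giving input = -35 dB.

-35 dB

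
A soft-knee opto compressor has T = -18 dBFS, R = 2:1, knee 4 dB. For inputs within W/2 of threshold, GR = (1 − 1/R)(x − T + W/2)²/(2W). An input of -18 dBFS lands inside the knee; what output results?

-18.25 dBFS

x − T + W/2 = -18 − (-18) + 2 = 2.
GR = (1 − 1/2) × 2² / 8 = 0.5 × 4 / 8 = 0.25 dB.
Output = -18 − 0.25 = -18.25 dBFS.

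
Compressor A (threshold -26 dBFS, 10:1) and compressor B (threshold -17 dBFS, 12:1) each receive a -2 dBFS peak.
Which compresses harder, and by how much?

A: 24 dB over, compressed to 2.4 dB over, so 21.6 dB of GR.
B: 15 dB over, compressed to 1.25 dB over, so 13.75 dB of GR.
A reduces 7.85 dB more.

A, by 7.85 dB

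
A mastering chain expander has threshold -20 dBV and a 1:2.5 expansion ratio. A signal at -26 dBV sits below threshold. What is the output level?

-35 dBV

Undershoot = (-20) − (-26) = 6 dB.
At 1:2.5, that expands to 15 dB under threshold.
Output = -20 − 15 = -35 dBV.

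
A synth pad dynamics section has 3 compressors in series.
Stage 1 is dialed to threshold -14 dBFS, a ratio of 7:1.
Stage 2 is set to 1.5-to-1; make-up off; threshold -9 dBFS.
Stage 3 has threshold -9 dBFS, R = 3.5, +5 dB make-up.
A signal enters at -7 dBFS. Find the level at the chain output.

-8 dBFS

Stage 1: 7 dB above -14 dBFS, reduced 7:1 to 1 dB above → -13 dBFS.
Stage 2: below threshold (-13 ≤ -9); passes unchanged; output -13 dBFS.
Stage 3: -13 dBFS is at or below the -9 dBFS threshold — no compression; make-up brings it to -8 dBFS.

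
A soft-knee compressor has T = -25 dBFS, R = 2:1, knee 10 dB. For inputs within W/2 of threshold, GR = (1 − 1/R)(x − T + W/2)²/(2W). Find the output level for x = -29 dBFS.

-29.025 dBFS

x − T + W/2 = -29 − (-25) + 5 = 1.
GR = (1 − 1/2) × 1² / 20 = 0.5 × 1 / 20 = 0.025 dB.
Output = -29 − 0.025 = -29.025 dBFS.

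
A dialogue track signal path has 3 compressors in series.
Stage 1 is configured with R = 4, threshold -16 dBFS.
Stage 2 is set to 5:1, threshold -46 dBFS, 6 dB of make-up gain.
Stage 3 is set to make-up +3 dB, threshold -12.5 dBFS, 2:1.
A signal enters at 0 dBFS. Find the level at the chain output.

Stage 1: overshoot 16 dB → 16/4 = 4 dB → -12 dBFS.
Stage 2: 34 dB above -46 dBFS, reduced 5:1 to 6.8 dB above → -39.2 dBFS; +6 dB make-up → -33.2 dBFS.
Stage 3: -33.2 dBFS is at or below the -12.5 dBFS threshold — no compression; make-up brings it to -30.2 dBFS.

-30.2 dBFS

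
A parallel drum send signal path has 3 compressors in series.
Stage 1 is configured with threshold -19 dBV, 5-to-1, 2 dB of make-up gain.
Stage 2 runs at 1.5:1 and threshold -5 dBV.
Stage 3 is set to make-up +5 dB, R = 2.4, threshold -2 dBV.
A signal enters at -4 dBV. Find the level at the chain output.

-9 dBV

Stage 1: 15 dB above -19 dBV, reduced 5:1 to 3 dB above → -16 dBV; +2 dB make-up → -14 dBV.
Stage 2: -14 dBV is at or below the -5 dBV threshold — no compression; output -14 dBV.
Stage 3: below threshold (-14 ≤ -2); passes unchanged; make-up brings it to -9 dBV.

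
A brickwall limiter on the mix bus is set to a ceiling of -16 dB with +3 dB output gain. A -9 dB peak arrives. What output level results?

A brickwall limiter is an ∞:1 compressor: any input above the ceiling is clamped to -16 dB.
Output gain then adds 3 dB: -16 + 3 = -13 dB.

-13 dB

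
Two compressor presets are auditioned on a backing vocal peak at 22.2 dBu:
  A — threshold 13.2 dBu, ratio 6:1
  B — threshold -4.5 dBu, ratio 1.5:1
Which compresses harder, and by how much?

B, by 1.4 dB

A: 9 dB over, compressed to 1.5 dB over, so 7.5 dB of GR.
B: 26.7 dB over, compressed to 17.8 dB over, so 8.9 dB of GR.
B applies 1.4 dB more gain reduction.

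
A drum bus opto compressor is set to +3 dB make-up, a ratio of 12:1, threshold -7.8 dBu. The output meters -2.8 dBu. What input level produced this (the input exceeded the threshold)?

16.2 dBu

Stripping the +3 dB make-up gives -5.8 dBu at the gain stage.
Post-compression overshoot = -5.8 − (-7.8) = 2 dB.
Before 12:1 compression the overshoot was 2 × 12 = 24 dB, so input = -7.8 + 24 = 16.2 dBu.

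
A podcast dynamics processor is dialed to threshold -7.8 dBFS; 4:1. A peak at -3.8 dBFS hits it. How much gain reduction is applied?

3 dB

The signal is 4 dB above threshold.
After 4:1 compression the overshoot becomes 4/4 = 1 dB.
GR = overshoot in − overshoot out = 4 − 1 = 3 dB.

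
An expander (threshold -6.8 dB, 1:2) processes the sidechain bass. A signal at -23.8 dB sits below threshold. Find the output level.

-40.8 dB

Undershoot = (-6.8) − (-23.8) = 17 dB.
At 1:2, that expands to 34 dB under threshold.
Output = -6.8 − 34 = -40.8 dB.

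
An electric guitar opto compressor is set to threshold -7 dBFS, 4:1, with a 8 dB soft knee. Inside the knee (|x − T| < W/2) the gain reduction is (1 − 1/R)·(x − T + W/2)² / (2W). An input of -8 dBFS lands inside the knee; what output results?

-8.421875 dBFS

x − T + W/2 = -8 − (-7) + 4 = 3.
GR = (1 − 1/4) × 3² / 16 = 0.75 × 9 / 16 = 0.421875 dB.
Output = -8 − 0.421875 = -8.421875 dBFS.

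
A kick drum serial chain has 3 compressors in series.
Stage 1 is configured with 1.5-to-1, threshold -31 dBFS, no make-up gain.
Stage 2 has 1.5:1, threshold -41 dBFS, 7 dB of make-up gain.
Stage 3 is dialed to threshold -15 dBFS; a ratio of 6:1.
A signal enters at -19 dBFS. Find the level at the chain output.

-22 dBFS

Stage 1: 12 dB above -31 dBFS, reduced 1.5:1 to 8 dB above → -23 dBFS.
Stage 2: 18 dB above -41 dBFS, reduced 1.5:1 to 12 dB above → -29 dBFS; +7 dB make-up → -22 dBFS.
Stage 3: -22 dBFS ≤ -15 dBFS, so stage 3 doesn't engage; output -22 dBFS.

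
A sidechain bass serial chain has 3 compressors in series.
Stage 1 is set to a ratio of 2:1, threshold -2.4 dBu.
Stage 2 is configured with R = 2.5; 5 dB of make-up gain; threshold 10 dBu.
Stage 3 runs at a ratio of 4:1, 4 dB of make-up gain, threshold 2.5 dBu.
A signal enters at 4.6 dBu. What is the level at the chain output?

7.4 dBu

Stage 1: 7 dB above -2.4 dBu, reduced 2:1 to 3.5 dB above → 1.1 dBu.
Stage 2: below threshold (1.1 ≤ 10); passes unchanged; make-up brings it to 6.1 dBu.
Stage 3: 6.1 dBu is 3.6 dB over 2.5 dBu; at 4:1 that becomes 0.9 dB over, giving 3.4 dBu; +4 dB make-up → 7.4 dBu.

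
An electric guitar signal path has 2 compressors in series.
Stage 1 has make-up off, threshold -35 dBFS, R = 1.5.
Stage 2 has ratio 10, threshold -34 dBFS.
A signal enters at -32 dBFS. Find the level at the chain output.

Stage 1: -32 dBFS is 3 dB over -35 dBFS; at 1.5:1 that becomes 2 dB over, giving -33 dBFS.
Stage 2: -33 dBFS is 1 dB over -34 dBFS; at 10:1 that becomes 0.1 dB over, giving -33.9 dBFS.

-33.9 dBFS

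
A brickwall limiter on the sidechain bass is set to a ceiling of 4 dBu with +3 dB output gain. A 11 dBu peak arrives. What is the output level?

At ∞:1, everything above 4 dBu is held at the ceiling.
Output gain then adds 3 dB: 4 + 3 = 7 dBu.

7 dBu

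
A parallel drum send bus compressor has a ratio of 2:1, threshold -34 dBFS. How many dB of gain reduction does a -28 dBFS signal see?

3 dB

The signal is 6 dB above threshold.
After 2:1 compression the overshoot becomes 6/2 = 3 dB.
GR = overshoot in − overshoot out = 6 − 3 = 3 dB.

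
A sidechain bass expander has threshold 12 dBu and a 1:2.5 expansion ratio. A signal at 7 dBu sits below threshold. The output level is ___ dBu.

-0.5 dBu

Undershoot = 12 − 7 = 5 dB.
At 1:2.5, that expands to 12.5 dB under threshold.
Output = 12 − 12.5 = -0.5 dBu.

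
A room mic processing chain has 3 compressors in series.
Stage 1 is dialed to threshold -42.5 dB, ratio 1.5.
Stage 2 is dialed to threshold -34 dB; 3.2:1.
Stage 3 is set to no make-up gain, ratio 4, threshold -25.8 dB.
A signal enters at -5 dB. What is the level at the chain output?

Stage 1: -5 dB is 37.5 dB over -42.5 dB; at 1.5:1 that becomes 25 dB over, giving -17.5 dB.
Stage 2: 16.5 dB above -34 dB, reduced 3.2:1 to 5.15625 dB above → -28.84375 dB.
Stage 3: -28.84375 dB ≤ -25.8 dB, so stage 3 doesn't engage; output -28.84375 dB.

-28.84375 dB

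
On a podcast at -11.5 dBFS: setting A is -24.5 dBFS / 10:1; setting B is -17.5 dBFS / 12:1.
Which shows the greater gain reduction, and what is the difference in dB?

A, by 6.2 dB

A: 13 dB over, compressed to 1.3 dB over, so 11.7 dB of GR.
B: 6 dB over, compressed to 0.5 dB over, so 5.5 dB of GR.
A applies 6.2 dB more gain reduction.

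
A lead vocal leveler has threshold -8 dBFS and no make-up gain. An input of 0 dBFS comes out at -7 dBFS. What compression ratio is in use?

8:1

Input overshoot = 0 − (-8) = 8 dB; output overshoot = -7 − (-8) = 1 dB.
Ratio = 8 / 1 = 8.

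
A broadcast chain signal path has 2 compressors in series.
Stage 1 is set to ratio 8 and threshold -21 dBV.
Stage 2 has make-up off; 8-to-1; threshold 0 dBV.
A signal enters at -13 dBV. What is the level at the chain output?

-20 dBV

Stage 1: overshoot 8 dB → 8/8 = 1 dB → -20 dBV.
Stage 2: -20 dBV is at or below the 0 dBV threshold — no compression; output -20 dBV.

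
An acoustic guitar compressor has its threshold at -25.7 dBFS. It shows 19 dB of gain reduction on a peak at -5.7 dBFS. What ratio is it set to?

Input overshoot = -5.7 − (-25.7) = 20 dB.
Output overshoot = 20 − 19 = 1 dB.
Ratio = input overshoot / output overshoot = 20 / 1 = 20.

20:1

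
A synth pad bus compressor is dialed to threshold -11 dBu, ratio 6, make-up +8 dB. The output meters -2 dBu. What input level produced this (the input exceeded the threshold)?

Before make-up, the level was -2 − 8 = -10 dBu.
That's 1 dB above the -11 dBu threshold.
Input overshoot = R × output overshoot = 6 dB → input = -11 + 6 = -5 dBu.

-5 dBu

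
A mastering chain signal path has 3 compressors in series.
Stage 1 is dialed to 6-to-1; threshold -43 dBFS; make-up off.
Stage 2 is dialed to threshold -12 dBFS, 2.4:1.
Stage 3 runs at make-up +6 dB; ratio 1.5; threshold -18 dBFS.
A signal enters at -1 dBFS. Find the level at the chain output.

Stage 1: -1 dBFS is 42 dB over -43 dBFS; at 6:1 that becomes 7 dB over, giving -36 dBFS.
Stage 2: below threshold (-36 ≤ -12); passes unchanged; output -36 dBFS.
Stage 3: below threshold (-36 ≤ -18); passes unchanged; make-up brings it to -30 dBFS.

-30 dBFS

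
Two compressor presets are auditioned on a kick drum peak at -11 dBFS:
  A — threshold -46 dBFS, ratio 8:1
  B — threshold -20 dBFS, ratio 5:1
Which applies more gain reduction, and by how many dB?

A: overshoot 35 dB → output overshoot 4.375 dB → GR 30.625 dB.
B: overshoot 9 dB → output overshoot 1.8 dB → GR 7.2 dB.
Difference: 23.425 dB in favour of A.

A, by 23.425 dB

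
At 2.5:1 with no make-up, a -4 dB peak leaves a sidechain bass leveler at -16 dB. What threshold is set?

-24 dB

Input is 20 dB above T (since output overshoot × R = input overshoot: (-16 − T)·2.5 = -4 − T gives T = -24 dB).
Check: -24 + (-4 − (-24))/2.5 = -24 + 8 = -16 dB. ✓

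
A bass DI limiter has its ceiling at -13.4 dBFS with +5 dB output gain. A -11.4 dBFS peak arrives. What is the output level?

-8.4 dBFS

At ∞:1, everything above -13.4 dBFS is held at the ceiling.
Output gain then adds 5 dB: -13.4 + 5 = -8.4 dBFS.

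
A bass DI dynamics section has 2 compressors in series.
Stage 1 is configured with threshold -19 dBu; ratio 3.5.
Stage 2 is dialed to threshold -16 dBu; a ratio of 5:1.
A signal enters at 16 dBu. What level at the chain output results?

Stage 1: overshoot 35 dB → 35/3.5 = 10 dB → -9 dBu.
Stage 2: -9 dBu is 7 dB over -16 dBu; at 5:1 that becomes 1.4 dB over, giving -14.6 dBu.

-14.6 dBu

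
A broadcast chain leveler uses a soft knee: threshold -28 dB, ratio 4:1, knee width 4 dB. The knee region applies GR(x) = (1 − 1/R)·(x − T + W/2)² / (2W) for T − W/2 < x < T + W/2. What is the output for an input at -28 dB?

x − T + W/2 = -28 − (-28) + 2 = 2.
GR = (1 − 1/4) × 2² / 8 = 0.75 × 4 / 8 = 0.375 dB.
Output = -28 − 0.375 = -28.375 dB.

-28.375 dB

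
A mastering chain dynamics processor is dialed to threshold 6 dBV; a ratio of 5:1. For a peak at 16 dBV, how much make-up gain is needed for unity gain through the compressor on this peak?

Without make-up, output = threshold + overshoot/5 = 6 + 2 = 8 dBV.
Gap to target: 8 dB.

8 dB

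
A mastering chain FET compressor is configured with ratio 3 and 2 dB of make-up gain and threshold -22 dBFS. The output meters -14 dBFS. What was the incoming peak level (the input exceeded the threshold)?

Stripping the +2 dB make-up gives -16 dBFS at the gain stage.
Post-compression overshoot = -16 − (-22) = 6 dB.
Input overshoot = R × output overshoot = 18 dB → input = -22 + 18 = -4 dBFS.

-4 dBFS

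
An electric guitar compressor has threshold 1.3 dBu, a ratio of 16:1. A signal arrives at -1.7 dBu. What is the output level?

-1.7 dBu is 3 dB below the 1.3 dBu threshold, so no gain reduction is applied.
Output = input = -1.7 dBu.

-1.7 dBu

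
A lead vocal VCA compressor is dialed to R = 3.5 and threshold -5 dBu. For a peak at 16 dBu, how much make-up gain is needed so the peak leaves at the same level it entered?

15 dB

Without make-up, output = threshold + overshoot/3.5 = -5 + 6 = 1 dBu.
Gap to target: 15 dB.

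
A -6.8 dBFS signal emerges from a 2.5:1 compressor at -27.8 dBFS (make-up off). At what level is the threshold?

-41.8 dBFS

Gain reduction = -6.8 − (-27.8) = 21 dB; output overshoot = GR / (R − 1) = 21 / 1.5 = 14 dB.
Threshold = output − output overshoot = -27.8 − 14 = -41.8 dBFS.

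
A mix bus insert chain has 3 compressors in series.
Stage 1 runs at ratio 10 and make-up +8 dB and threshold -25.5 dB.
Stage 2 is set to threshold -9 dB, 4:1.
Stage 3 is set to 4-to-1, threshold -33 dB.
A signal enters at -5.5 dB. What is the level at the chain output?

Stage 1: 20 dB above -25.5 dB, reduced 10:1 to 2 dB above → -23.5 dB; +8 dB make-up → -15.5 dB.
Stage 2: -15.5 dB ≤ -9 dB, so stage 2 doesn't engage; output -15.5 dB.
Stage 3: -15.5 dB is 17.5 dB over -33 dB; at 4:1 that becomes 4.375 dB over, giving -28.625 dB.

-28.625 dB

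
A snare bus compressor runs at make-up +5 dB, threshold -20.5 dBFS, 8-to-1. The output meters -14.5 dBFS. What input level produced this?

-12.5 dBFS

Remove make-up: -14.5 − 5 = -19.5 dBFS.
That's 1 dB above the -20.5 dBFS threshold.
Input overshoot = R × output overshoot = 8 dB → input = -20.5 + 8 = -12.5 dBFS.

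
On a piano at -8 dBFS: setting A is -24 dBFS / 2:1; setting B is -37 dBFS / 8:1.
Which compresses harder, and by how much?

A: GR = 16 − 16/2 = 8 dB.
B: GR = 29 − 29/8 = 25.375 dB.
B reduces 17.375 dB more.

B, by 17.375 dB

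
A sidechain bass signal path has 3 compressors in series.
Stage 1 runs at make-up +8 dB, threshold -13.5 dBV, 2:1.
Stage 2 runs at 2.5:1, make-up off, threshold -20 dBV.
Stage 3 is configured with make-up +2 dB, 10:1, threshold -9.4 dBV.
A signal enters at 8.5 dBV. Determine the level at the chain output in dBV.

-7.8 dBV

Stage 1: 8.5 dBV is 22 dB over -13.5 dBV; at 2:1 that becomes 11 dB over, giving -2.5 dBV; +8 dB make-up → 5.5 dBV.
Stage 2: 25.5 dB above -20 dBV, reduced 2.5:1 to 10.2 dB above → -9.8 dBV.
Stage 3: -9.8 dBV ≤ -9.4 dBV, so stage 3 doesn't engage; make-up brings it to -7.8 dBV.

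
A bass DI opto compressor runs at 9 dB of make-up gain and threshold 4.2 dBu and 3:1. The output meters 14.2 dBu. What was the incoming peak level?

Remove make-up: 14.2 − 9 = 5.2 dBu.
Post-compression overshoot = 5.2 − 4.2 = 1 dB.
Undo the ratio: input overshoot = 1 × 3 = 3 dB, giving input = 7.2 dBu.

7.2 dBu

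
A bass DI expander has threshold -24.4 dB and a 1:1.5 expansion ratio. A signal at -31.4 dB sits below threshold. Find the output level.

Undershoot = (-24.4) − (-31.4) = 7 dB.
At 1:1.5, that expands to 10.5 dB under threshold.
Output = -24.4 − 10.5 = -34.9 dB.

-34.9 dB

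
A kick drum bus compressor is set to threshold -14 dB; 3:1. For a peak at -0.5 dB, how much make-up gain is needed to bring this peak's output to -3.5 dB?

6 dB

The peak compresses to -14 + 13.5/3 = -9.5 dB.
To reach -3.5 dB requires -3.5 − (-9.5) = 6 dB of make-up.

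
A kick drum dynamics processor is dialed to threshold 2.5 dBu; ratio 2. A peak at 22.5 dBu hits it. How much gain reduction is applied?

10 dB

Overshoot = 22.5 − 2.5 = 20 dB.
A 2:1 ratio leaves 10 dB of that excess.
GR = overshoot in − overshoot out = 20 − 10 = 10 dB.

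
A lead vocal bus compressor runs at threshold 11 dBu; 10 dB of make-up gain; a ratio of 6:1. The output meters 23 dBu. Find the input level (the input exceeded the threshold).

23 dBu

Stripping the +10 dB make-up gives 13 dBu at the gain stage.
That's 2 dB above the 11 dBu threshold.
Before 6:1 compression the overshoot was 2 × 6 = 12 dB, so input = 11 + 12 = 23 dBu.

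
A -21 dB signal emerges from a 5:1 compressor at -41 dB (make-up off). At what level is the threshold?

-46 dB

Let T be the threshold. Output overshoot = (input overshoot)/R, so -41 − T = (-21 − T)/5.
5·(-41 − T) = -21 − T → 4·T = -205 − (-21) = -184.
T = -184/4 = -46 dB.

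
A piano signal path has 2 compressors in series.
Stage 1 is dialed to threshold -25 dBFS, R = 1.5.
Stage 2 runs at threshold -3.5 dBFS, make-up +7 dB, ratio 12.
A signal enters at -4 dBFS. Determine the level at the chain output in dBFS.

-4 dBFS

Stage 1: -4 dBFS is 21 dB over -25 dBFS; at 1.5:1 that becomes 14 dB over, giving -11 dBFS.
Stage 2: below threshold (-11 ≤ -3.5); passes unchanged; make-up brings it to -4 dBFS.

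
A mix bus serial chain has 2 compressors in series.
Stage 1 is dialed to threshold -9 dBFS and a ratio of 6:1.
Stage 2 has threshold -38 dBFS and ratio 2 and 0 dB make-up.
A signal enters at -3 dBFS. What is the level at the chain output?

Stage 1: 6 dB above -9 dBFS, reduced 6:1 to 1 dB above → -8 dBFS.
Stage 2: overshoot 30 dB → 30/2 = 15 dB → -23 dBFS.

-23 dBFS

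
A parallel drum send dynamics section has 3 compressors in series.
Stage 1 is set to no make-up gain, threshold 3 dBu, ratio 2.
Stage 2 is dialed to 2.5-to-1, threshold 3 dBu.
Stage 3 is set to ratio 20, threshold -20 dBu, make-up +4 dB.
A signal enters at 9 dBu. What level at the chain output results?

-14.79 dBu

Stage 1: 9 dBu is 6 dB over 3 dBu; at 2:1 that becomes 3 dB over, giving 6 dBu.
Stage 2: overshoot 3 dB → 3/2.5 = 1.2 dB → 4.2 dBu.
Stage 3: 24.2 dB above -20 dBu, reduced 20:1 to 1.21 dB above → -18.79 dBu; +4 dB make-up → -14.79 dBu.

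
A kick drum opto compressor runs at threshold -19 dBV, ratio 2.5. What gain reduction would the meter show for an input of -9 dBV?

6 dB

Overshoot = -9 − (-19) = 10 dB.
After 2.5:1 compression the overshoot becomes 10/2.5 = 4 dB.
Gain reduction = 10 − 4 = 6 dB.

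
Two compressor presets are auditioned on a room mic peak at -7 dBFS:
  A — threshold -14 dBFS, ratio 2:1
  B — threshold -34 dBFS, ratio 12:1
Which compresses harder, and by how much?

B, by 21.25 dB

A: GR = 7 − 7/2 = 3.5 dB.
B: GR = 27 − 27/12 = 24.75 dB.
B reduces 21.25 dB more.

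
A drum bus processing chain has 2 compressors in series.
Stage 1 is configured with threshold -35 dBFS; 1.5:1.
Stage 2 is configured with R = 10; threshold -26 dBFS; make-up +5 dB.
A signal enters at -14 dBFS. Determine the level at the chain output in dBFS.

Stage 1: 21 dB above -35 dBFS, reduced 1.5:1 to 14 dB above → -21 dBFS.
Stage 2: overshoot 5 dB → 5/10 = 0.5 dB → -25.5 dBFS; +5 dB make-up → -20.5 dBFS.

-20.5 dBFS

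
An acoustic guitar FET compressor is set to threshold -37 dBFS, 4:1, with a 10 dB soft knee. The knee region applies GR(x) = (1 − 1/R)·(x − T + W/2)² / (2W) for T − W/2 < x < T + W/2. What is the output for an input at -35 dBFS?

-36.8375 dBFS

x − T + W/2 = -35 − (-37) + 5 = 7.
GR = (1 − 1/4) × 7² / 20 = 0.75 × 49 / 20 = 1.8375 dB.
Output = -35 − 1.8375 = -36.8375 dBFS.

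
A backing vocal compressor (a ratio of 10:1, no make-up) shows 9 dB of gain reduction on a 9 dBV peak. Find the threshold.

-1 dBV

Input is 10 dB above T (since output overshoot × R = input overshoot: (0 − T)·10 = 9 − T gives T = -1 dBV).
Check: -1 + (9 − (-1))/10 = -1 + 1 = 0 dBV. ✓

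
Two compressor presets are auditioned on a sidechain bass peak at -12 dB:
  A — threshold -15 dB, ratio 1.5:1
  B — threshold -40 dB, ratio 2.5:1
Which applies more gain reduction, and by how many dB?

A: overshoot 3 dB → output overshoot 2 dB → GR 1 dB.
B: overshoot 28 dB → output overshoot 11.2 dB → GR 16.8 dB.
B reduces 15.8 dB more.

B, by 15.8 dB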